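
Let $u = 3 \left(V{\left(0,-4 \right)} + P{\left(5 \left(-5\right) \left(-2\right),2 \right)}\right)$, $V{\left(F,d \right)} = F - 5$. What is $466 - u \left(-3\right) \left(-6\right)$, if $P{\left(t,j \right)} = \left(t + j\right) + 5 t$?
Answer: $-15572$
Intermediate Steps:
$V{\left(F,d \right)} = -5 + F$
$P{\left(t,j \right)} = j + 6 t$ ($P{\left(t,j \right)} = \left(j + t\right) + 5 t = j + 6 t$)
$u = 891$ ($u = 3 \left(\left(-5 + 0\right) + \left(2 + 6 \cdot 5 \left(-5\right) \left(-2\right)\right)\right) = 3 \left(-5 + \left(2 + 6 \left(\left(-25\right) \left(-2\right)\right)\right)\right) = 3 \left(-5 + \left(2 + 6 \cdot 50\right)\right) = 3 \left(-5 + \left(2 + 300\right)\right) = 3 \left(-5 + 302\right) = 3 \cdot 297 = 891$)
$466 - u \left(-3\right) \left(-6\right) = 466 - 891 \left(-3\right) \left(-6\right) = 466 - \left(-2673\right) \left(-6\right) = 466 - 16038 = -15572$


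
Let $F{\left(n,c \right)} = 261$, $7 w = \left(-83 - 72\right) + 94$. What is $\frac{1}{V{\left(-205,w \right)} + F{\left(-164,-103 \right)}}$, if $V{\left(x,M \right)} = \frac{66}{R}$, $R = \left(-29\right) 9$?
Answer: $\frac{87}{22685} \approx 0.0038351$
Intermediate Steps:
$w = - \frac{61}{7}$ ($w = \frac{\left(-83 - 72\right) + 94}{7} = \frac{-155 + 94}{7} = \frac{1}{7} \left(-61\right) = - \frac{61}{7} \approx -8.7143$)
$R = -261$
$V{\left(x,M \right)} = - \frac{22}{87}$ ($V{\left(x,M \right)} = \frac{66}{-261} = 66 \left(- \frac{1}{261}\right) = - \frac{22}{87}$)
$\frac{1}{V{\left(-205,w \right)} + F{\left(-164,-103 \right)}} = \frac{1}{- \frac{22}{87} + 261} = \frac{1}{\frac{22685}{87}} = \frac{87}{22685}$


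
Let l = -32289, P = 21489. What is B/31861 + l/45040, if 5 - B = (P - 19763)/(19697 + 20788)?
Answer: -8328060438821/11619352405680 ≈ -0.71674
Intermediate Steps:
B = 200699/40485 (B = 5 - (21489 - 19763)/(19697 + 20788) = 5 - 1726/40485 = 200699/40485 ≈ 4.9574)
B/31861 + l/45040 = (200699/40485)/31861 - 32289/45040 = (200699/40485)*(1/31861) - 32289*1/45040 = 200699/1289892585 - 32289/45040 = -8328060438821/11619352405680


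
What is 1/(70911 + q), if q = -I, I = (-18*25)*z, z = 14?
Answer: 1/77211 ≈ 1.2952e-5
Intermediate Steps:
I = -6300 (I = -18*25*14 = -450*14 = -6300)
q = 6300 (q = -1*(-6300) = 6300)
1/(70911 + q) = 1/(70911 + 6300) = 1/77211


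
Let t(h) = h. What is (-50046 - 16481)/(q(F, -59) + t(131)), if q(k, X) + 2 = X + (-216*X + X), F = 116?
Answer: -66527/12755 ≈ -5.2158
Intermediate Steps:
q(k, X) = -2 - 214*X (q(k, X) = -2 + (X + (-216*X + X)) = -2 + (X - 215*X) = -2 - 214*X)
(-50046 - 16481)/(q(F, -59) + t(131)) = (-50046 - 16481)/((-2 - 214*(-59)) + 131) = -66527/((-2 + 12626) + 131) = -66527/(12624 + 131) = -66527/12755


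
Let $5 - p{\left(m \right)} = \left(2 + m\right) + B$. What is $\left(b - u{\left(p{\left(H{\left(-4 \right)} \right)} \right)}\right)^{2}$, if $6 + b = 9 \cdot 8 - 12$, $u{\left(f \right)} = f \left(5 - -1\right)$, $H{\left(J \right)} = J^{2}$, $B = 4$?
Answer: $24336$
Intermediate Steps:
$p{\left(m \right)} = -1 - m$ ($p{\left(m \right)} = 5 - \left(\left(2 + m\right) + 4\right) = 5 - \left(6 + m\right) = -1 - m$)
$u{\left(f \right)} = 6 f$ ($u{\left(f \right)} = f \left(5 + 1\right) = f 6 = 6 f$)
$b = 54$ ($b = -6 + \left(9 \cdot 8 - 12\right) = -6 + \left(72 - 12\right) = -6 + 60 = 54$)
$\left(b - u{\left(p{\left(H{\left(-4 \right)} \right)} \right)}\right)^{2} = \left(54 - 6 \left(-1 - \left(-4\right)^{2}\right)\right)^{2} = \left(54 - 6 \left(-1 - 16\right)\right)^{2} = \left(54 - 6 \left(-17\right)\right)^{2} = \left(54 - -102\right)^{2} = \left(54 + 102\right)^{2} = 156^{2} = 24336$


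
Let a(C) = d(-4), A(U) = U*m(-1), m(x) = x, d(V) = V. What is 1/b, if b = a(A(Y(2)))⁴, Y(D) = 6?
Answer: 1/256 ≈ 0.0039063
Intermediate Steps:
A(U) = -U (A(U) = U*(-1) = -U)
a(C) = -4
b = 256 (b = (-4)⁴ = 256)
1/b = 1/256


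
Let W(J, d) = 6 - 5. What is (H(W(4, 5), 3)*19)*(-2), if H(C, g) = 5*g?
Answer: -570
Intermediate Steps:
W(J, d) = 1
(H(W(4, 5), 3)*19)*(-2) = ((5*3)*19)*(-2) = (15*19)*(-2) = 285*(-2) = -570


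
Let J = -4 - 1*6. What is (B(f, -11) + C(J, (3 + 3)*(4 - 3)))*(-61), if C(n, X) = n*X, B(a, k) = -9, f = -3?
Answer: 4209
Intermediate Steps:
J = -10 (J = -4 - 6 = -10)
C(n, X) = X*n
(B(f, -11) + C(J, (3 + 3)*(4 - 3)))*(-61) = (-9 + ((3 + 3)*(4 - 3))*(-10))*(-61) = (-9 + (6*1)*(-10))*(-61) = (-9 + 6*(-10))*(-61) = (-9 - 60)*(-61) = -69*(-61) = 4209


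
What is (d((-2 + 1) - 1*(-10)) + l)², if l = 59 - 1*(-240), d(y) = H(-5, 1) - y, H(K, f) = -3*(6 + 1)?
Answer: 72361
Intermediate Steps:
H(K, f) = -21 (H(K, f) = -3*7 = -21)
d(y) = -21 - y
l = 299 (l = 59 + 240 = 299)
(d((-2 + 1) - 1*(-10)) + l)² = ((-21 - ((-2 + 1) - 1*(-10))) + 299)² = ((-21 - (-1 + 10)) + 299)² = ((-21 - 1*9) + 299)² = ((-21 - 9) + 299)² = (-30 + 299)² = 269² = 72361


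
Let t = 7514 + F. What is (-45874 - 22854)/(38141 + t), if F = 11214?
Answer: -68728/56869 ≈ -1.2085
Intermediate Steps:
t = 18728 (t = 7514 + 11214 = 18728)
(-45874 - 22854)/(38141 + t) = (-45874 - 22854)/(38141 + 18728) = -68728/56869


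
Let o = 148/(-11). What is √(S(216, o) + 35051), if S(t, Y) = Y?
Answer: √4239543/11 ≈ 187.18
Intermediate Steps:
o = -148/11 (o = 148*(-1/11) = -148/11 ≈ -13.455)
√(S(216, o) + 35051) = √(-148/11 + 35051) = √(385413/11) = √4239543/11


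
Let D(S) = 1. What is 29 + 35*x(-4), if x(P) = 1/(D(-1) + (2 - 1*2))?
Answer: 64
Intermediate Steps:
x(P) = 1 (x(P) = 1/(1 + (2 - 1*2)) = 1/(1 + (2 - 2)) = 1/(1 + 0) = 1/1 = 1)
29 + 35*x(-4) = 29 + 35*1 = 29 + 35 = 64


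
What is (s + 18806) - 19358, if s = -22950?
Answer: -23502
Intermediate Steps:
(s + 18806) - 19358 = (-22950 + 18806) - 19358 = -4144 - 19358 = -23502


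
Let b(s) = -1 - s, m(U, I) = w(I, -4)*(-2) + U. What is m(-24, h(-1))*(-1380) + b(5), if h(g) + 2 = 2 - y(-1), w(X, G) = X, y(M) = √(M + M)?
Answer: 33114 - 2760*I*√2 ≈ 33114.0 - 3903.2*I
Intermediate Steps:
y(M) = √2*√M (y(M) = √(2*M) = √2*√M)
h(g) = -I*√2 (h(g) = -2 + (2 - √2*√(-1)) = -2 + (2 - √2*I) = -2 + (2 - I*√2) = -I*√2)
m(U, I) = U - 2*I (m(U, I) = I*(-2) + U = -2*I + U = U - 2*I)
m(-24, h(-1))*(-1380) + b(5) = (-24 - (-2)*I*√2)*(-1380) + (-1 - 1*5) = (-24 + 2*I*√2)*(-1380) + (-1 - 5) = (33120 - 2760*I*√2) - 6 = 33114 - 2760*I*√2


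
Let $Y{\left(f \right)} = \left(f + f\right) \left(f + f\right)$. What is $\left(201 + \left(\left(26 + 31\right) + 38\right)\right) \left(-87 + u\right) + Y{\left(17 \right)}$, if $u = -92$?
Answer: $-51828$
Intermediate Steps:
$Y{\left(f \right)} = 4 f^{2}$ ($Y{\left(f \right)} = 2 f 2 f = 4 f^{2}$)
$\left(201 + \left(\left(26 + 31\right) + 38\right)\right) \left(-87 + u\right) + Y{\left(17 \right)} = \left(201 + \left(\left(26 + 31\right) + 38\right)\right) \left(-87 - 92\right) + 4 \cdot 17^{2} = \left(201 + \left(57 + 38\right)\right) \left(-179\right) + 4 \cdot 289 = \left(201 + 95\right) \left(-179\right) + 1156 = 296 \left(-179\right) + 1156 = -52984 + 1156 = -51828$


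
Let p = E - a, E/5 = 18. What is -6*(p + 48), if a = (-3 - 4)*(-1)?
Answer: -786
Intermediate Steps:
E = 90 (E = 5*18 = 90)
a = 7 (a = -7*(-1) = 7)
p = 83 (p = 90 - 1*7 = 90 - 7 = 83)
-6*(p + 48) = -6*(83 + 48) = -6*131 = -786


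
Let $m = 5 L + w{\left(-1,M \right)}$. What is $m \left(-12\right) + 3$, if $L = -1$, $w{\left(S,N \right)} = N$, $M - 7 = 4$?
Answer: $-69$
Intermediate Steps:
$M = 11$ ($M = 7 + 4 = 11$)
$m = 6$ ($m = 5 \left(-1\right) + 11 = -5 + 11 = 6$)
$m \left(-12\right) + 3 = 6 \left(-12\right) + 3 = -72 + 3 = -69$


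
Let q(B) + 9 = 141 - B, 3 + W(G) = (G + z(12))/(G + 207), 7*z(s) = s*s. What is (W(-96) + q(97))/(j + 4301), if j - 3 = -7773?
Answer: -8112/898471 ≈ -0.0090287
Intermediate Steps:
j = -7770 (j = 3 - 7773 = -7770)
z(s) = s²/7 (z(s) = (s*s)/7 = s²/7)
W(G) = -3 + (144/7 + G)/(207 + G) (W(G) = -3 + (G + (⅐)*12²)/(G + 207) = -3 + (G + (⅐)*144)/(207 + G) = -3 + (G + 144/7)/(207 + G) = -3 + (144/7 + G)/(207 + G))
q(B) = 132 - B (q(B) = -9 + (141 - B) = 132 - B)
(W(-96) + q(97))/(j + 4301) = ((-4203 - 14*(-96))/(7*(207 - 96)) + (132 - 1*97))/(-7770 + 4301) = ((⅐)*(-4203 + 1344)/111 + (132 - 97))/(-3469) = ((⅐)*(1/111)*(-2859) + 35)*(-1/3469) = (-953/259 + 35)*(-1/3469) = (8112/259)*(-1/3469) = -8112/898471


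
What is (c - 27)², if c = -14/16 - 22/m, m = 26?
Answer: 8922169/10816 ≈ 824.90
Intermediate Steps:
c = -179/104 (c = -14/16 - 22/26 = -14*1/16 - 22*1/26 = -7/8 - 11/13 = -179/104 ≈ -1.7212)
(c - 27)² = (-179/104 - 27)² = (-2987/104)² = 8922169/10816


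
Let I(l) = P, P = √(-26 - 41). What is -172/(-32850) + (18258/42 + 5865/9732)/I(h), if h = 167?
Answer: 86/16425 - 9885177*I*√67/1521436 ≈ 0.0052359 - 53.182*I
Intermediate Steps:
P = I*√67 (P = √(-67) = I*√67 ≈ 8.1853*I)
I(l) = I*√67
-172/(-32850) + (18258/42 + 5865/9732)/I(h) = -172/(-32850) + (18258/42 + 5865/9732)/((I*√67)) = -172*(-1/32850) + (18258*(1/42) + 5865*(1/9732))*(-I*√67/67) = 86/16425 + (3043/7 + 1955/3244)*(-I*√67/67) = 86/16425 + 9885177*(-I*√67/67)/22708 = 86/16425 - 9885177*I*√67/1521436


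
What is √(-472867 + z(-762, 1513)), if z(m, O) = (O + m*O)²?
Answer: 3*√147300596398 ≈ 1.1514e+6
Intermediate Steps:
z(m, O) = (O + O*m)²
√(-472867 + z(-762, 1513)) = √(-472867 + 1513²*(1 - 762)²) = √(-472867 + 2289169*(-761)²) = √(-472867 + 2289169*579121) = √(-472867 + 1325705840449) = √1325705367582 = 3*√147300596398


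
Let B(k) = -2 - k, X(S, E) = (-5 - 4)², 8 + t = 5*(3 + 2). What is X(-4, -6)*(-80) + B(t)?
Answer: -6499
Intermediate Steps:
t = 17 (t = -8 + 5*(3 + 2) = -8 + 5*5 = -8 + 25 = 17)
X(S, E) = 81 (X(S, E) = (-9)² = 81)
X(-4, -6)*(-80) + B(t) = 81*(-80) + (-2 - 1*17) = -6480 + (-2 - 17) = -6480 - 19 = -6499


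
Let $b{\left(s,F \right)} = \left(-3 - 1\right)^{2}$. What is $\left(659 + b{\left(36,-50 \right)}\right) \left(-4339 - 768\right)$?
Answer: $-3447225$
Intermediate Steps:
$b{\left(s,F \right)} = 16$ ($b{\left(s,F \right)} = \left(-4\right)^{2} = 16$)
$\left(659 + b{\left(36,-50 \right)}\right) \left(-4339 - 768\right) = \left(659 + 16\right) \left(-4339 - 768\right) = 675 \left(-5107\right) = -3447225$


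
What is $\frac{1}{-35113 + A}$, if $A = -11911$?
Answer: $- \frac{1}{47024} \approx -2.1266 \cdot 10^{-5}$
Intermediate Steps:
$\frac{1}{-35113 + A} = \frac{1}{-35113 - 11911} = \frac{1}{-47024} = - \frac{1}{47024}$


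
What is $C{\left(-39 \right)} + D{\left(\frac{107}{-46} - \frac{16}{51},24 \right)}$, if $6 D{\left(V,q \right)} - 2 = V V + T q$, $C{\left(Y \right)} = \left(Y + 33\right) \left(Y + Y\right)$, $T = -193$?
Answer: $- \frac{9989417303}{33022296} \approx -302.51$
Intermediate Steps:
$C{\left(Y \right)} = 2 Y \left(33 + Y\right)$ ($C{\left(Y \right)} = \left(33 + Y\right) 2 Y = 2 Y \left(33 + Y\right)$)
$D{\left(V,q \right)} = \frac{1}{3} - \frac{193 q}{6} + \frac{V^{2}}{6}$ ($D{\left(V,q \right)} = \frac{1}{3} + \frac{V V - 193 q}{6} = \frac{1}{3} + \frac{V^{2} - 193 q}{6} = \frac{1}{3} + \left(- \frac{193 q}{6} + \frac{V^{2}}{6}\right) = \frac{1}{3} - \frac{193 q}{6} + \frac{V^{2}}{6}$)
$C{\left(-39 \right)} + D{\left(\frac{107}{-46} - \frac{16}{51},24 \right)} = 2 \left(-39\right) \left(33 - 39\right) + \left(\frac{1}{3} - 772 + \frac{\left(\frac{107}{-46} - \frac{16}{51}\right)^{2}}{6}\right) = 2 \left(-39\right) \left(-6\right) + \left(\frac{1}{3} - 772 + \frac{\left(107 \left(- \frac{1}{46}\right) - \frac{16}{51}\right)^{2}}{6}\right) = 468 + \left(\frac{1}{3} - 772 + \frac{\left(- \frac{107}{46} - \frac{16}{51}\right)^{2}}{6}\right) = 468 + \left(\frac{1}{3} - 772 + \frac{\left(- \frac{6193}{2346}\right)^{2}}{6}\right) = 468 + \left(\frac{1}{3} - 772 + \frac{1}{6} \cdot \frac{38353249}{5503716}\right) = 468 + \left(\frac{1}{3} - 772 + \frac{38353249}{33022296}\right) = 468 - \frac{25443851831}{33022296} = - \frac{9989417303}{33022296}$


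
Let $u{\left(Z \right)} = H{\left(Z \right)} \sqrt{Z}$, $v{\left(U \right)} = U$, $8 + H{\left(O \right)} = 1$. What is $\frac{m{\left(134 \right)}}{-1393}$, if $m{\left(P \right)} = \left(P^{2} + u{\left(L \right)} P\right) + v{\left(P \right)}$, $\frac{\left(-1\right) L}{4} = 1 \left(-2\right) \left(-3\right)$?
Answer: $- \frac{18090}{1393} + \frac{268 i \sqrt{6}}{199} \approx -12.986 + 3.2988 i$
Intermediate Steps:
$H{\left(O \right)} = -7$ ($H{\left(O \right)} = -8 + 1 = -7$)
$L = -24$ ($L = - 4 \cdot 1 \left(-2\right) \left(-3\right) = - 4 \left(\left(-2\right) \left(-3\right)\right) = \left(-4\right) 6 = -24$)
$u{\left(Z \right)} = - 7 \sqrt{Z}$
$m{\left(P \right)} = P + P^{2} - 14 i P \sqrt{6}$ ($m{\left(P \right)} = \left(P^{2} + - 7 \sqrt{-24} P\right) + P = \left(P^{2} + - 7 \cdot 2 i \sqrt{6} P\right) + P = \left(P^{2} + - 14 i \sqrt{6} P\right) + P = \left(P^{2} - 14 i P \sqrt{6}\right) + P = P + P^{2} - 14 i P \sqrt{6}$)
$\frac{m{\left(134 \right)}}{-1393} = \frac{134 \left(1 + 134 - 14 i \sqrt{6}\right)}{-1393} = 134 \left(135 - 14 i \sqrt{6}\right) \left(- \frac{1}{1393}\right) = \left(18090 - 1876 i \sqrt{6}\right) \left(- \frac{1}{1393}\right) = - \frac{18090}{1393} + \frac{268 i \sqrt{6}}{199}$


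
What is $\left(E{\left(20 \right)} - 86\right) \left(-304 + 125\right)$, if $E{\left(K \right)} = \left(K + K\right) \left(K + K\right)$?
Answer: $-271006$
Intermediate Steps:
$E{\left(K \right)} = 4 K^{2}$ ($E{\left(K \right)} = 2 K 2 K = 4 K^{2}$)
$\left(E{\left(20 \right)} - 86\right) \left(-304 + 125\right) = \left(4 \cdot 20^{2} - 86\right) \left(-304 + 125\right) = \left(4 \cdot 400 - 86\right) \left(-179\right) = \left(1600 - 86\right) \left(-179\right) = 1514 \left(-179\right) = -271006$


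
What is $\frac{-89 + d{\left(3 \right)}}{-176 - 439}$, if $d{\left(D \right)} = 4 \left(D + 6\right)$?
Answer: $\frac{53}{615} \approx 0.086179$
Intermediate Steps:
$d{\left(D \right)} = 24 + 4 D$ ($d{\left(D \right)} = 4 \left(6 + D\right) = 24 + 4 D$)
$\frac{-89 + d{\left(3 \right)}}{-176 - 439} = \frac{-89 + \left(24 + 4 \cdot 3\right)}{-176 - 439} = \frac{-89 + \left(24 + 12\right)}{-615} = \left(-89 + 36\right) \left(- \frac{1}{615}\right) = \left(-53\right) \left(- \frac{1}{615}\right) = \frac{53}{615}$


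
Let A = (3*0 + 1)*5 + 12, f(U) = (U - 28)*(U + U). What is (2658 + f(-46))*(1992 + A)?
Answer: 19017194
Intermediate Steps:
f(U) = 2*U*(-28 + U) (f(U) = (-28 + U)*(2*U) = 2*U*(-28 + U))
A = 17 (A = (0 + 1)*5 + 12 = 1*5 + 12 = 5 + 12 = 17)
(2658 + f(-46))*(1992 + A) = (2658 + 2*(-46)*(-28 - 46))*(1992 + 17) = (2658 + 2*(-46)*(-74))*2009 = (2658 + 6808)*2009 = 9466*2009 = 19017194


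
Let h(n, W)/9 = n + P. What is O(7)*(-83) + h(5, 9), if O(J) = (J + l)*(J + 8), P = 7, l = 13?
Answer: -24792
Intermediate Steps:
O(J) = (8 + J)*(13 + J) (O(J) = (J + 13)*(J + 8) = (13 + J)*(8 + J) = (8 + J)*(13 + J))
h(n, W) = 63 + 9*n (h(n, W) = 9*(n + 7) = 9*(7 + n) = 63 + 9*n)
O(7)*(-83) + h(5, 9) = (104 + 7**2 + 21*7)*(-83) + (63 + 9*5) = (104 + 49 + 147)*(-83) + (63 + 45) = 300*(-83) + 108 = -24900 + 108 = -24792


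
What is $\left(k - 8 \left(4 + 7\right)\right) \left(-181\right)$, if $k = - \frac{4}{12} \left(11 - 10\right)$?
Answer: $\frac{47965}{3} \approx 15988.0$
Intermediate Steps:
$k = - \frac{1}{3}$ ($k = \left(-4\right) \frac{1}{12} \cdot 1 = \left(- \frac{1}{3}\right) 1 = - \frac{1}{3} \approx -0.33333$)
$\left(k - 8 \left(4 + 7\right)\right) \left(-181\right) = \left(- \frac{1}{3} - 8 \left(4 + 7\right)\right) \left(-181\right) = \left(- \frac{1}{3} - 88\right) \left(-181\right) = \left(- \frac{265}{3}\right) \left(-181\right) = \frac{47965}{3}$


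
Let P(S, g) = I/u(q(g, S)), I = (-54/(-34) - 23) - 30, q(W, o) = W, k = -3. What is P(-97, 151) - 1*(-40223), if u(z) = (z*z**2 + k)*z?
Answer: 177746392617597/4419023758 ≈ 40223.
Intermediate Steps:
I = -874/17 (I = (-54*(-1/34) - 23) - 30 = (27/17 - 23) - 30 = -364/17 - 30 = -874/17 ≈ -51.412)
u(z) = z*(-3 + z**3) (u(z) = (z*z**2 - 3)*z = (z**3 - 3)*z = (-3 + z**3)*z = z*(-3 + z**3))
P(S, g) = -874/(17*g*(-3 + g**3)) (P(S, g) = -874*1/(g*(-3 + g**3))/17 = -874/(17*g*(-3 + g**3)))
P(-97, 151) - 1*(-40223) = -874/17/(151*(-3 + 151**3)) - 1*(-40223) = -874/17*1/151/(-3 + 3442951) + 40223 = -874/17*1/151/3442948 + 40223 = -874/17*1/151*1/3442948 + 40223 = -437/4419023758 + 40223 = 177746392617597/4419023758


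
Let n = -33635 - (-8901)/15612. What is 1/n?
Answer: -5204/175033573 ≈ -2.9731e-5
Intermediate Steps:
n = -175033573/5204 (n = -33635 - (-8901)/15612 = -33635 - 1*(-2967/5204) = -33635 + 2967/5204 = -175033573/5204 ≈ -33634.)
1/n = 1/(-175033573/5204) = -5204/175033573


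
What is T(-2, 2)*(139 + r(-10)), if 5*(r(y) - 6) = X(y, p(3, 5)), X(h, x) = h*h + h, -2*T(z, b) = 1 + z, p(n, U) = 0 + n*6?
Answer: 163/2 ≈ 81.500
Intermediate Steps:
p(n, U) = 6*n (p(n, U) = 0 + 6*n = 6*n)
T(z, b) = -½ - z/2 (T(z, b) = -(1 + z)/2 = -½ - z/2)
X(h, x) = h + h² (X(h, x) = h² + h = h + h²)
r(y) = 6 + y*(1 + y)/5 (r(y) = 6 + (y*(1 + y))/5 = 6 + y*(1 + y)/5)
T(-2, 2)*(139 + r(-10)) = (-½ - ½*(-2))*(139 + (6 + (⅕)*(-10)*(1 - 10))) = (-½ + 1)*(139 + (6 + (⅕)*(-10)*(-9))) = (139 + (6 + 18))/2 = (139 + 24)/2 = (½)*163 = 163/2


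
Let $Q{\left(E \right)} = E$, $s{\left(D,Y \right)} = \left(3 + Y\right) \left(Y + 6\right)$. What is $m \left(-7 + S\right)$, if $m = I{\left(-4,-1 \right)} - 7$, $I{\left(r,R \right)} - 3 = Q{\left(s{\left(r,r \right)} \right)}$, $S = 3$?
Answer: $24$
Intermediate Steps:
$s{\left(D,Y \right)} = \left(3 + Y\right) \left(6 + Y\right)$
$I{\left(r,R \right)} = 21 + r^{2} + 9 r$ ($I{\left(r,R \right)} = 3 + \left(18 + r^{2} + 9 r\right) = 21 + r^{2} + 9 r$)
$m = -6$ ($m = \left(21 + \left(-4\right)^{2} + 9 \left(-4\right)\right) - 7 = \left(21 + 16 - 36\right) - 7 = 1 - 7 = -6$)
$m \left(-7 + S\right) = - 6 \left(-7 + 3\right) = \left(-6\right) \left(-4\right) = 24$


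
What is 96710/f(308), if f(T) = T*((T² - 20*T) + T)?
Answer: 48355/13707848 ≈ 0.0035275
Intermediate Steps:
f(T) = T*(T² - 19*T)
96710/f(308) = 96710/((308²*(-19 + 308))) = 96710/((94864*289)) = 96710/27415696 = 96710*(1/27415696) = 48355/13707848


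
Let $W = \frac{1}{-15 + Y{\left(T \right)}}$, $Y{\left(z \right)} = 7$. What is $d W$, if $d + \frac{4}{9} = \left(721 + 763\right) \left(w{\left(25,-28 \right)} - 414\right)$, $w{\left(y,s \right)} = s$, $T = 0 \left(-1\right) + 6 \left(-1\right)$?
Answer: $\frac{1475839}{18} \approx 81991.0$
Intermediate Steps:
$T = -6$ ($T = 0 - 6 = -6$)
$d = - \frac{5903356}{9}$ ($d = - \frac{4}{9} + \left(721 + 763\right) \left(-28 - 414\right) = - \frac{4}{9} + 1484 \left(-442\right) = - \frac{4}{9} - 655928 = - \frac{5903356}{9} \approx -6.5593 \cdot 10^{5}$)
$W = - \frac{1}{8}$ ($W = \frac{1}{-15 + 7} = \frac{1}{-8} = - \frac{1}{8} \approx -0.125$)
$d W = \left(- \frac{5903356}{9}\right) \left(- \frac{1}{8}\right) = \frac{1475839}{18}$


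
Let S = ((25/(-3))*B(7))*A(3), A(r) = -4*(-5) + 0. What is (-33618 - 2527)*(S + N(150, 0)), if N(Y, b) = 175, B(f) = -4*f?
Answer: -525006125/3 ≈ -1.7500e+8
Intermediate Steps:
A(r) = 20 (A(r) = 20 + 0 = 20)
S = 14000/3 (S = ((25/(-3))*(-4*7))*20 = ((25*(-⅓))*(-28))*20 = -25/3*(-28)*20 = (700/3)*20 = 14000/3 ≈ 4666.7)
(-33618 - 2527)*(S + N(150, 0)) = (-33618 - 2527)*(14000/3 + 175) = -36145*14525/3 = -525006125/3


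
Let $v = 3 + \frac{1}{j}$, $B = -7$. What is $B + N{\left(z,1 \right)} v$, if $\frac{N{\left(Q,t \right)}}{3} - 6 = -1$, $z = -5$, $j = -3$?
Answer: $33$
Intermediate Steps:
$N{\left(Q,t \right)} = 15$ ($N{\left(Q,t \right)} = 18 + 3 \left(-1\right) = 18 - 3 = 15$)
$v = \frac{8}{3}$ ($v = 3 + \frac{1}{-3} = 3 - \frac{1}{3} = \frac{8}{3} \approx 2.6667$)
$B + N{\left(z,1 \right)} v = -7 + 15 \cdot \frac{8}{3} = -7 + 40 = 33$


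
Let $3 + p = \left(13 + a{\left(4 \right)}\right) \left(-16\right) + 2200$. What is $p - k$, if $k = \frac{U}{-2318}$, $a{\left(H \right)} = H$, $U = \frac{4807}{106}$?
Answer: $\frac{24894353}{12932} \approx 1925.0$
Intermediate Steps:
$U = \frac{4807}{106}$ ($U = 4807 \cdot \frac{1}{106} = \frac{4807}{106} \approx 45.349$)
$k = - \frac{253}{12932}$ ($k = \frac{4807}{106 \left(-2318\right)} = \frac{4807}{106} \left(- \frac{1}{2318}\right) = - \frac{253}{12932} \approx -0.019564$)
$p = 1925$ ($p = -3 + \left(\left(13 + 4\right) \left(-16\right) + 2200\right) = -3 + \left(17 \left(-16\right) + 2200\right) = -3 + \left(-272 + 2200\right) = -3 + 1928 = 1925$)
$p - k = 1925 - - \frac{253}{12932} = 1925 + \frac{253}{12932} = \frac{24894353}{12932}$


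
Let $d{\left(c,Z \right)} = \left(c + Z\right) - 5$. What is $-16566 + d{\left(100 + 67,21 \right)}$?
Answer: $-16383$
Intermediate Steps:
$d{\left(c,Z \right)} = -5 + Z + c$ ($d{\left(c,Z \right)} = \left(Z + c\right) - 5 = -5 + Z + c$)
$-16566 + d{\left(100 + 67,21 \right)} = -16566 + \left(-5 + 21 + \left(100 + 67\right)\right) = -16566 + \left(-5 + 21 + 167\right) = -16566 + 183 = -16383$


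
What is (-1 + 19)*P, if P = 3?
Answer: 54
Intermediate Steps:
(-1 + 19)*P = (-1 + 19)*3 = 18*3 = 54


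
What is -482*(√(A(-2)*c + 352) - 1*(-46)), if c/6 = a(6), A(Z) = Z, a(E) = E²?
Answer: -22172 - 1928*I*√5 ≈ -22172.0 - 4311.1*I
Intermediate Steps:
c = 216 (c = 6*6² = 6*36 = 216)
-482*(√(A(-2)*c + 352) - 1*(-46)) = -482*(√(-2*216 + 352) - 1*(-46)) = -482*(√(-432 + 352) + 46) = -482*(√(-80) + 46) = -482*(4*I*√5 + 46) = -482*(46 + 4*I*√5) = -22172 - 1928*I*√5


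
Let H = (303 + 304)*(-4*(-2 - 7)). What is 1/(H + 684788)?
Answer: 1/706640 ≈ 1.4151e-6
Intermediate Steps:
H = 21852 (H = 607*(-4*(-9)) = 607*36 = 21852)
1/(H + 684788) = 1/(21852 + 684788) = 1/706640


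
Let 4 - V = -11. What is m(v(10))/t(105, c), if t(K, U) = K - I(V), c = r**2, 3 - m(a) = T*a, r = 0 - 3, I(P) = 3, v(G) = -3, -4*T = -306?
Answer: 155/68 ≈ 2.2794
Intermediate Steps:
T = 153/2 (T = -1/4*(-306) = 153/2 ≈ 76.500)
V = 15 (V = 4 - 1*(-11) = 4 + 11 = 15)
r = -3
m(a) = 3 - 153*a/2
c = 9 (c = (-3)**2 = 9)
t(K, U) = -3 + K (t(K, U) = K - 1*3 = K - 3 = -3 + K)
m(v(10))/t(105, c) = (3 - 153/2*(-3))/(-3 + 105) = (3 + 459/2)/102 = (465/2)*(1/102) = 155/68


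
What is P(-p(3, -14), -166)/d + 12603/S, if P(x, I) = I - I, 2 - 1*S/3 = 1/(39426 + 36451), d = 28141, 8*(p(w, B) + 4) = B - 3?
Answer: 318759277/151753 ≈ 2100.5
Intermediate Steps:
p(w, B) = -35/8 + B/8 (p(w, B) = -4 + (B - 3)/8 = -4 + (-3 + B)/8 = -4 + (-3/8 + B/8) = -35/8 + B/8)
S = 455259/75877 (S = 6 - 3/(39426 + 36451) = 6 - 3/75877 = 455259/75877 ≈ 6.0000)
P(x, I) = 0
P(-p(3, -14), -166)/d + 12603/S = 0/28141 + 12603/(455259/75877) = 0*(1/28141) + 12603*(75877/455259) = 0 + 318759277/151753 = 318759277/151753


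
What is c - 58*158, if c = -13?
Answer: -9177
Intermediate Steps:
c - 58*158 = -13 - 58*158 = -13 - 9164 = -9177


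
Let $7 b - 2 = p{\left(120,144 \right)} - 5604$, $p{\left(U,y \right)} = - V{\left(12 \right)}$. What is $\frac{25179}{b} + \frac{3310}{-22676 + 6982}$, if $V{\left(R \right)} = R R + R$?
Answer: $- \frac{1392586781}{45183026} \approx -30.821$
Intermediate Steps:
$V{\left(R \right)} = R + R^{2}$ ($V{\left(R \right)} = R^{2} + R = R + R^{2}$)
$p{\left(U,y \right)} = -156$ ($p{\left(U,y \right)} = - 12 \left(1 + 12\right) = - 12 \cdot 13 = \left(-1\right) 156 = -156$)
$b = - \frac{5758}{7}$ ($b = \frac{2}{7} + \frac{-156 - 5604}{7} = \frac{2}{7} + \frac{1}{7} \left(-5760\right) = \frac{2}{7} - \frac{5760}{7} = - \frac{5758}{7} \approx -822.57$)
$\frac{25179}{b} + \frac{3310}{-22676 + 6982} = \frac{25179}{- \frac{5758}{7}} + \frac{3310}{-22676 + 6982} = 25179 \left(- \frac{7}{5758}\right) + \frac{3310}{-15694} = - \frac{176253}{5758} + 3310 \left(- \frac{1}{15694}\right) = - \frac{176253}{5758} - \frac{1655}{7847} = - \frac{1392586781}{45183026}$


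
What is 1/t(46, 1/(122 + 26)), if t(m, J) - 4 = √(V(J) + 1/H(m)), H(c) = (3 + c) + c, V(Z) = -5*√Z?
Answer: 1/(4 + √(1/95 - 5*√37/74)) ≈ 0.2439 - 0.038586*I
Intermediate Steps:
H(c) = 3 + 2*c
t(m, J) = 4 + √(1/(3 + 2*m) - 5*√J) (t(m, J) = 4 + √(-5*√J + 1/(3 + 2*m)) = 4 + √(1/(3 + 2*m) - 5*√J))
1/t(46, 1/(122 + 26)) = 1/(4 + √((1 - 5*√(1/(122 + 26))*(3 + 2*46))/(3 + 2*46))) = 1/(4 + √((1 - 5*√(1/148)*(3 + 92))/(3 + 92))) = 1/(4 + √((1 - 5*√(1/148)*95)/95)) = 1/(4 + √((1 - 5*√37/74*95)/95)) = 1/(4 + √((1 - 475*√37/74)/95)) = 1/(4 + √(1/95 - 5*√37/74))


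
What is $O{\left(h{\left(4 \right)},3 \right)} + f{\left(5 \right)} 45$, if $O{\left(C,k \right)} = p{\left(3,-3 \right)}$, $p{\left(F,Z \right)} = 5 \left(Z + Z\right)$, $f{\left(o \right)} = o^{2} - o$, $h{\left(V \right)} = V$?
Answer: $870$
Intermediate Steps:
$p{\left(F,Z \right)} = 10 Z$ ($p{\left(F,Z \right)} = 5 \cdot 2 Z = 10 Z$)
$O{\left(C,k \right)} = -30$ ($O{\left(C,k \right)} = 10 \left(-3\right) = -30$)
$O{\left(h{\left(4 \right)},3 \right)} + f{\left(5 \right)} 45 = -30 + 5 \left(-1 + 5\right) 45 = -30 + 5 \cdot 4 \cdot 45 = -30 + 20 \cdot 45 = -30 + 900 = 870$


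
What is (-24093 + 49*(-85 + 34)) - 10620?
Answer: -37212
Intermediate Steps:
(-24093 + 49*(-85 + 34)) - 10620 = (-24093 + 49*(-51)) - 10620 = (-24093 - 2499) - 10620 = -26592 - 10620 = -37212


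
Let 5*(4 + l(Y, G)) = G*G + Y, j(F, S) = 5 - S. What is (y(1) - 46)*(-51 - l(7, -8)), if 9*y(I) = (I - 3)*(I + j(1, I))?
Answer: 14416/5 ≈ 2883.2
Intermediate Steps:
l(Y, G) = -4 + Y/5 + G**2/5 (l(Y, G) = -4 + (G*G + Y)/5 = -4 + (G**2 + Y)/5 = -4 + (Y + G**2)/5 = -4 + (Y/5 + G**2/5) = -4 + Y/5 + G**2/5)
y(I) = -5/3 + 5*I/9 (y(I) = ((I - 3)*(I + (5 - I)))/9 = ((-3 + I)*5)/9 = (-15 + 5*I)/9 = -5/3 + 5*I/9)
(y(1) - 46)*(-51 - l(7, -8)) = ((-5/3 + (5/9)*1) - 46)*(-51 - (-4 + (1/5)*7 + (1/5)*(-8)**2)) = ((-5/3 + 5/9) - 46)*(-51 - (-4 + 7/5 + (1/5)*64)) = (-10/9 - 46)*(-51 - (-4 + 7/5 + 64/5)) = -424*(-51 - 1*51/5)/9 = -424*(-51 - 51/5)/9 = -424/9*(-306/5) = 14416/5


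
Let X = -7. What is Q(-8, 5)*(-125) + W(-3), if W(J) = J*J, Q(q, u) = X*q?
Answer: -6991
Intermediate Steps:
Q(q, u) = -7*q
W(J) = J**2
Q(-8, 5)*(-125) + W(-3) = -7*(-8)*(-125) + (-3)**2 = 56*(-125) + 9 = -7000 + 9 = -6991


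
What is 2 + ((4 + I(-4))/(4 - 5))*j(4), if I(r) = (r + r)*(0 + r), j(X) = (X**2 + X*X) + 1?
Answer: -1186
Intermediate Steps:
j(X) = 1 + 2*X**2 (j(X) = (X**2 + X**2) + 1 = 2*X**2 + 1 = 1 + 2*X**2)
I(r) = 2*r**2 (I(r) = (2*r)*r = 2*r**2)
2 + ((4 + I(-4))/(4 - 5))*j(4) = 2 + ((4 + 2*(-4)**2)/(4 - 5))*(1 + 2*4**2) = 2 + ((4 + 2*16)/(-1))*(1 + 2*16) = 2 + ((4 + 32)*(-1))*(1 + 32) = 2 + (36*(-1))*33 = 2 - 36*33 = 2 - 1188 = -1186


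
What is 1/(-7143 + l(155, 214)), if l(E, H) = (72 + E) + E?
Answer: -1/6761 ≈ -0.00014791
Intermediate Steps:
l(E, H) = 72 + 2*E
1/(-7143 + l(155, 214)) = 1/(-7143 + (72 + 2*155)) = 1/(-7143 + (72 + 310)) = 1/(-7143 + 382) = 1/(-6761) = -1/6761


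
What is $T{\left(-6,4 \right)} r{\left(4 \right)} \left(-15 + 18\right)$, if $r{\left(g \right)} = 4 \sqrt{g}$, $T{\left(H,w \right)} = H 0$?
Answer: $0$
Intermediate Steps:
$T{\left(H,w \right)} = 0$
$T{\left(-6,4 \right)} r{\left(4 \right)} \left(-15 + 18\right) = 0 \cdot 4 \sqrt{4} \left(-15 + 18\right) = 0 \cdot 4 \cdot 2 \cdot 3 = 0 \cdot 8 \cdot 3 = 0 \cdot 3 = 0$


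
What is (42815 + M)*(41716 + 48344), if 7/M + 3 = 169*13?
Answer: 4229943348510/1097 ≈ 3.8559e+9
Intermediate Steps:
M = 7/2194 (M = 7/(-3 + 169*13) = 7/(-3 + 2197) = 7/2194 ≈ 0.0031905)
(42815 + M)*(41716 + 48344) = (42815 + 7/2194)*(41716 + 48344) = (93936117/2194)*90060 = 4229943348510/1097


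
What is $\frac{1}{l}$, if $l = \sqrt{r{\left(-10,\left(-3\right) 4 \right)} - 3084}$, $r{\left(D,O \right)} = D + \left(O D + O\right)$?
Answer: $- \frac{i \sqrt{2986}}{2986} \approx - 0.0183 i$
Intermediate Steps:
$r{\left(D,O \right)} = D + O + D O$ ($r{\left(D,O \right)} = D + \left(D O + O\right) = D + \left(O + D O\right) = D + O + D O$)
$l = i \sqrt{2986}$ ($l = \sqrt{\left(-10 - 12 - 10 \left(\left(-3\right) 4\right)\right) - 3084} = \sqrt{\left(-10 - 12 - -120\right) - 3084} = \sqrt{\left(-10 - 12 + 120\right) - 3084} = \sqrt{98 - 3084} = \sqrt{-2986} = i \sqrt{2986} \approx 54.644 i$)
$\frac{1}{l} = \frac{1}{i \sqrt{2986}} = - \frac{i \sqrt{2986}}{2986}$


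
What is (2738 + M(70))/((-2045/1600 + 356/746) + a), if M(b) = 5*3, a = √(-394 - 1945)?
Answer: -31412990653760/33332426440809 - 39221466828800*I*√2339/33332426440809 ≈ -0.94242 - 56.908*I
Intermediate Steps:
a = I*√2339 (a = √(-2339) = I*√2339 ≈ 48.363*I)
M(b) = 15
(2738 + M(70))/((-2045/1600 + 356/746) + a) = (2738 + 15)/((-2045/1600 + 356/746) + I*√2339) = 2753/((-2045*1/1600 + 356*(1/746)) + I*√2339) = 2753/((-409/320 + 178/373) + I*√2339) = 2753/(-95597/119360 + I*√2339)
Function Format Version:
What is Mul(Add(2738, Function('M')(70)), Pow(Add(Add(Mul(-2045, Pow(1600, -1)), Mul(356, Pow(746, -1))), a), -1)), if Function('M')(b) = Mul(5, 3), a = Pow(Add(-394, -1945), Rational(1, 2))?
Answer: Add(Rational(-31412990653760, 33332426440809), Mul(Rational(-39221466828800, 33332426440809), I, Pow(2339, Rational(1, 2)))) ≈ Add(-0.94242, Mul(-56.908, I))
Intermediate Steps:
a = Mul(I, Pow(2339, Rational(1, 2))) (a = Pow(-2339, Rational(1, 2)) = Mul(I, Pow(2339, Rational(1, 2))) ≈ Mul(48.363, I))
Function('M')(b) = 15
Mul(Add(2738, Function('M')(70)), Pow(Add(Add(Mul(-2045, Pow(1600, -1)), Mul(356, Pow(746, -1))), a), -1)) = Mul(Add(2738, 15), Pow(Add(Add(Mul(-2045, Pow(1600, -1)), Mul(356, Pow(746, -1))), Mul(I, Pow(2339, Rational(1, 2)))), -1)) = Mul(2753, Pow(Add(Add(Mul(-2045, Rational(1, 1600)), Mul(356, Rational(1, 746))), Mul(I, Pow(2339, Rational(1, 2)))), -1)) = Mul(2753, Pow(Add(Add(Rational(-409, 320), Rational(178, 373)), Mul(I, Pow(2339, Rational(1, 2)))), -1)) = Mul(2753, Pow(Add(Rational(-95597, 119360), Mul(I, Pow(2339, Rational(1, 2)))), -1))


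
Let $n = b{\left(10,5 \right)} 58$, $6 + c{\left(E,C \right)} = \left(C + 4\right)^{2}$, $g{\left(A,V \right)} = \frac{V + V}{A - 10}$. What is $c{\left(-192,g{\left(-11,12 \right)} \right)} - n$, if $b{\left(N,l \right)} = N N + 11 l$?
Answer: $- \frac{440404}{49} \approx -8987.8$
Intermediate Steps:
$g{\left(A,V \right)} = \frac{2 V}{-10 + A}$
$b{\left(N,l \right)} = N^{2} + 11 l$
$c{\left(E,C \right)} = -6 + \left(4 + C\right)^{2}$ ($c{\left(E,C \right)} = -6 + \left(C + 4\right)^{2} = -6 + \left(4 + C\right)^{2}$)
$n = 8990$ ($n = \left(10^{2} + 11 \cdot 5\right) 58 = \left(100 + 55\right) 58 = 155 \cdot 58 = 8990$)
$c{\left(-192,g{\left(-11,12 \right)} \right)} - n = \left(-6 + \left(4 + 2 \cdot 12 \frac{1}{-10 - 11}\right)^{2}\right) - 8990 = \left(-6 + \left(4 + 2 \cdot 12 \frac{1}{-21}\right)^{2}\right) - 8990 = \left(-6 + \left(4 + 2 \cdot 12 \left(- \frac{1}{21}\right)\right)^{2}\right) - 8990 = \left(-6 + \left(4 - \frac{8}{7}\right)^{2}\right) - 8990 = \left(-6 + \left(\frac{20}{7}\right)^{2}\right) - 8990 = \left(-6 + \frac{400}{49}\right) - 8990 = \frac{106}{49} - 8990 = - \frac{440404}{49}$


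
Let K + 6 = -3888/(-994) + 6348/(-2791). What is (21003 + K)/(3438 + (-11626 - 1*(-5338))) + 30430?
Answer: 40090051620711/1317770650 ≈ 30423.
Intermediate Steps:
K = -6052014/1387127 (K = -6 + (-3888/(-994) + 6348/(-2791)) = -6 + (-3888*(-1/994) + 6348*(-1/2791)) = -6 + (1944/497 - 6348/2791) = -6 + 2270748/1387127 = -6052014/1387127 ≈ -4.3630)
(21003 + K)/(3438 + (-11626 - 1*(-5338))) + 30430 = (21003 - 6052014/1387127)/(3438 + (-11626 - 1*(-5338))) + 30430 = 29127776367/(1387127*(3438 + (-11626 + 5338))) + 30430 = 29127776367/(1387127*(3438 - 6288)) + 30430 = (29127776367/1387127)/(-2850) + 30430 = (29127776367/1387127)*(-1/2850) + 30430 = -9709258789/1317770650 + 30430 = 40090051620711/1317770650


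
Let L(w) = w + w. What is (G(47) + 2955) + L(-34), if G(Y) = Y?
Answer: 2934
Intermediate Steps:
L(w) = 2*w
(G(47) + 2955) + L(-34) = (47 + 2955) + 2*(-34) = 3002 - 68 = 2934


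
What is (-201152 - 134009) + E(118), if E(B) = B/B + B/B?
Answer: -335159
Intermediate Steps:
E(B) = 2 (E(B) = 1 + 1 = 2)
(-201152 - 134009) + E(118) = (-201152 - 134009) + 2 = -335161 + 2 = -335159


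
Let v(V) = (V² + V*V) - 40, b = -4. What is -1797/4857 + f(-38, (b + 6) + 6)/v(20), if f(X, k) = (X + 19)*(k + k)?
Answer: -6233/8095 ≈ -0.76998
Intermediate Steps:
f(X, k) = 2*k*(19 + X) (f(X, k) = (19 + X)*(2*k) = 2*k*(19 + X))
v(V) = -40 + 2*V² (v(V) = (V² + V²) - 40 = 2*V² - 40 = -40 + 2*V²)
-1797/4857 + f(-38, (b + 6) + 6)/v(20) = -1797/4857 + (2*((-4 + 6) + 6)*(19 - 38))/(-40 + 2*20²) = -1797*1/4857 + (2*(2 + 6)*(-19))/(-40 + 2*400) = -599/1619 + (2*8*(-19))/(-40 + 800) = -599/1619 - 304/760 = -599/1619 - 304*1/760 = -599/1619 - ⅖ = -6233/8095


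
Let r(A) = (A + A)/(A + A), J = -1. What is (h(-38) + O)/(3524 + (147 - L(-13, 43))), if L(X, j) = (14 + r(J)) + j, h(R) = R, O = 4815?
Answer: 4777/3613 ≈ 1.3222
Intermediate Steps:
r(A) = 1 (r(A) = (2*A)/((2*A)) = (2*A)*(1/(2*A)) = 1)
L(X, j) = 15 + j (L(X, j) = (14 + 1) + j = 15 + j)
(h(-38) + O)/(3524 + (147 - L(-13, 43))) = (-38 + 4815)/(3524 + (147 - (15 + 43))) = 4777/(3524 + (147 - 1*58)) = 4777/(3524 + (147 - 58)) = 4777/(3524 + 89) = 4777/3613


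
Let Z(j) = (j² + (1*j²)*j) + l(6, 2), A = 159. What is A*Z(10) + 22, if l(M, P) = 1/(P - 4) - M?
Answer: 347777/2 ≈ 1.7389e+5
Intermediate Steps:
l(M, P) = 1/(-4 + P) - M
Z(j) = -13/2 + j² + j³ (Z(j) = (j² + (1*j²)*j) + (1 + 4*6 - 1*6*2)/(-4 + 2) = (j² + j²*j) + (1 + 24 - 12)/(-2) = (j² + j³) - ½*13 = (j² + j³) - 13/2 = -13/2 + j² + j³)
A*Z(10) + 22 = 159*(-13/2 + 10² + 10³) + 22 = 159*(-13/2 + 100 + 1000) + 22 = 159*(2187/2) + 22 = 347733/2 + 22 = 347777/2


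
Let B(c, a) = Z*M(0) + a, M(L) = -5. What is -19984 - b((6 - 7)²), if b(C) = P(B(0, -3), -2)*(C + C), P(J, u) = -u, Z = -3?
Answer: -19988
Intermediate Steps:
B(c, a) = 15 + a (B(c, a) = -3*(-5) + a = 15 + a)
b(C) = 4*C (b(C) = (-1*(-2))*(C + C) = 2*(2*C) = 4*C)
-19984 - b((6 - 7)²) = -19984 - 4*(6 - 7)² = -19984 - 4*(-1)² = -19984 - 4 = -19988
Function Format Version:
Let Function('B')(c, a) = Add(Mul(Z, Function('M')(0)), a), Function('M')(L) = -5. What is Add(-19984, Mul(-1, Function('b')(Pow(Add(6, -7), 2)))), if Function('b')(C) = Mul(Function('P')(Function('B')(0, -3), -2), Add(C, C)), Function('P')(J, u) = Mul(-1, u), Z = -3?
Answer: -19988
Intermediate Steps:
Function('B')(c, a) = Add(15, a) (Function('B')(c, a) = Add(Mul(-3, -5), a) = Add(15, a))
Function('b')(C) = Mul(4, C) (Function('b')(C) = Mul(Mul(-1, -2), Add(C, C)) = Mul(2, Mul(2, C)) = Mul(4, C))
Add(-19984, Mul(-1, Function('b')(Pow(Add(6, -7), 2)))) = Add(-19984, Mul(-1, Mul(4, Pow(Add(6, -7), 2)))) = Add(-19984, Mul(-1, Mul(4, Pow(-1, 2)))) = Add(-19984, Mul(-1, Mul(4, 1))) = Add(-19984, Mul(-1, 4)) = Add(-19984, -4) = -19988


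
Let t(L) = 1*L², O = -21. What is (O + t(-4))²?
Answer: 25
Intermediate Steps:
t(L) = L²
(O + t(-4))² = (-21 + (-4)²)² = (-21 + 16)² = (-5)² = 25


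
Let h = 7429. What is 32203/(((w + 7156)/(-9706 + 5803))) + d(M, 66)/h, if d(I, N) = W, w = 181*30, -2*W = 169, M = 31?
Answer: -466869755539/46750697 ≈ -9986.4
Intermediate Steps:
W = -169/2 (W = -½*169 = -169/2 ≈ -84.500)
w = 5430
d(I, N) = -169/2
32203/(((w + 7156)/(-9706 + 5803))) + d(M, 66)/h = 32203/(((5430 + 7156)/(-9706 + 5803))) - 169/2/7429 = 32203/((12586/(-3903))) - 169/2*1/7429 = 32203/((12586*(-1/3903))) - 169/14858 = 32203/(-12586/3903) - 169/14858 = 32203*(-3903/12586) - 169/14858 = -125688309/12586 - 169/14858 = -466869755539/46750697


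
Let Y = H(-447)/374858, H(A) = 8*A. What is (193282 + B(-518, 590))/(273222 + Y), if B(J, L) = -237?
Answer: 7236446261/10241944890 ≈ 0.70655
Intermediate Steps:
Y = -1788/187429 (Y = (8*(-447))/374858 = -3576*1/374858 = -1788/187429 ≈ -0.0095396)
(193282 + B(-518, 590))/(273222 + Y) = (193282 - 237)/(273222 - 1788/187429) = 193045/(51209724450/187429) = 193045*(187429/51209724450) = 7236446261/10241944890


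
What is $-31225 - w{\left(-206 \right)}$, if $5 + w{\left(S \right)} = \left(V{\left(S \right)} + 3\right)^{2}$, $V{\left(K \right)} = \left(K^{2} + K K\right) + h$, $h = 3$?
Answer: $-7204306104$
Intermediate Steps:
$V{\left(K \right)} = 3 + 2 K^{2}$ ($V{\left(K \right)} = \left(K^{2} + K K\right) + 3 = \left(K^{2} + K^{2}\right) + 3 = 2 K^{2} + 3 = 3 + 2 K^{2}$)
$w{\left(S \right)} = -5 + \left(6 + 2 S^{2}\right)^{2}$ ($w{\left(S \right)} = -5 + \left(\left(3 + 2 S^{2}\right) + 3\right)^{2} = -5 + \left(6 + 2 S^{2}\right)^{2}$)
$-31225 - w{\left(-206 \right)} = -31225 - \left(-5 + 4 \left(3 + \left(-206\right)^{2}\right)^{2}\right) = -31225 - \left(-5 + 4 \left(3 + 42436\right)^{2}\right) = -31225 - \left(-5 + 4 \cdot 42439^{2}\right) = -31225 - \left(-5 + 4 \cdot 1801068721\right) = -31225 - \left(-5 + 7204274884\right) = -31225 - 7204274879 = -7204306104$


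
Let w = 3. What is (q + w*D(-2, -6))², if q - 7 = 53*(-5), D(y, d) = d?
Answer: 76176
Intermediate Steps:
q = -258 (q = 7 + 53*(-5) = 7 - 265 = -258)
(q + w*D(-2, -6))² = (-258 + 3*(-6))² = (-258 - 18)² = (-276)² = 76176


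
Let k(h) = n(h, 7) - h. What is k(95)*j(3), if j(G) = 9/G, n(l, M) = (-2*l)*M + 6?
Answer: -4257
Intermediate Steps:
n(l, M) = 6 - 2*M*l (n(l, M) = -2*M*l + 6 = 6 - 2*M*l)
k(h) = 6 - 15*h (k(h) = (6 - 2*7*h) - h = (6 - 14*h) - h = 6 - 15*h)
k(95)*j(3) = (6 - 15*95)*(9/3) = (6 - 1425)*(9*(⅓)) = -1419*3 = -4257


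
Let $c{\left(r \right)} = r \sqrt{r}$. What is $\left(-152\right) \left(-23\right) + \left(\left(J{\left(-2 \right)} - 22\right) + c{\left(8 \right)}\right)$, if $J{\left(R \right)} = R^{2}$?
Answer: $3478 + 16 \sqrt{2} \approx 3500.6$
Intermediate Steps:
$c{\left(r \right)} = r^{\frac{3}{2}}$
$\left(-152\right) \left(-23\right) + \left(\left(J{\left(-2 \right)} - 22\right) + c{\left(8 \right)}\right) = \left(-152\right) \left(-23\right) - \left(22 - 4 - 16 \sqrt{2}\right) = 3496 + \left(\left(4 - 22\right) + 16 \sqrt{2}\right) = 3496 - \left(18 - 16 \sqrt{2}\right) = 3478 + 16 \sqrt{2}$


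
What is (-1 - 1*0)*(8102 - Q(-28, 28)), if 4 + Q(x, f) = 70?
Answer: -8036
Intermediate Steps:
Q(x, f) = 66 (Q(x, f) = -4 + 70 = 66)
(-1 - 1*0)*(8102 - Q(-28, 28)) = (-1 - 1*0)*(8102 - 1*66) = (-1 + 0)*(8102 - 66) = -1*8036 = -8036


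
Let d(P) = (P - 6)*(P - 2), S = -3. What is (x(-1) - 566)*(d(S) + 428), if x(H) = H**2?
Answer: -267245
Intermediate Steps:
d(P) = (-6 + P)*(-2 + P)
(x(-1) - 566)*(d(S) + 428) = ((-1)**2 - 566)*((12 + (-3)**2 - 8*(-3)) + 428) = (1 - 566)*((12 + 9 + 24) + 428) = -565*(45 + 428) = -565*473 = -267245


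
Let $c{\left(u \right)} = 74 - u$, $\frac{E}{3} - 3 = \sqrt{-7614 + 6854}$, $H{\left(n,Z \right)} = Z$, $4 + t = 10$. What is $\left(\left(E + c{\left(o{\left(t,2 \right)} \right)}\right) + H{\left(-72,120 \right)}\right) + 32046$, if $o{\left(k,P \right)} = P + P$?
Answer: $32245 + 6 i \sqrt{190} \approx 32245.0 + 82.704 i$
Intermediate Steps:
$t = 6$ ($t = -4 + 10 = 6$)
$E = 9 + 6 i \sqrt{190}$ ($E = 9 + 3 \sqrt{-7614 + 6854} = 9 + 3 \sqrt{-760} = 9 + 3 \cdot 2 i \sqrt{190} = 9 + 6 i \sqrt{190} \approx 9.0 + 82.704 i$)
$o{\left(k,P \right)} = 2 P$
$\left(\left(E + c{\left(o{\left(t,2 \right)} \right)}\right) + H{\left(-72,120 \right)}\right) + 32046 = \left(\left(\left(9 + 6 i \sqrt{190}\right) + \left(74 - 2 \cdot 2\right)\right) + 120\right) + 32046 = \left(\left(\left(9 + 6 i \sqrt{190}\right) + \left(74 - 4\right)\right) + 120\right) + 32046 = \left(\left(\left(9 + 6 i \sqrt{190}\right) + 70\right) + 120\right) + 32046 = \left(\left(79 + 6 i \sqrt{190}\right) + 120\right) + 32046 = \left(199 + 6 i \sqrt{190}\right) + 32046 = 32245 + 6 i \sqrt{190}$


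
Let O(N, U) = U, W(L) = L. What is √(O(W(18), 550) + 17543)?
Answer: √18093 ≈ 134.51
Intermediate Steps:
√(O(W(18), 550) + 17543) = √(550 + 17543) = √18093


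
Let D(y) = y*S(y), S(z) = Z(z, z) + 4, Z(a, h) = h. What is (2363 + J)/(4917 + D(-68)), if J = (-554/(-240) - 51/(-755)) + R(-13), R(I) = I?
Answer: 42625051/167954280 ≈ 0.25379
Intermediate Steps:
S(z) = 4 + z (S(z) = z + 4 = 4 + z)
D(y) = y*(4 + y)
J = -192509/18120 (J = (-554/(-240) - 51/(-755)) - 13 = (-554*(-1/240) - 51*(-1/755)) - 13 = (277/120 + 51/755) - 13 = 43051/18120 - 13 = -192509/18120 ≈ -10.624)
(2363 + J)/(4917 + D(-68)) = (2363 - 192509/18120)/(4917 - 68*(4 - 68)) = 42625051/(18120*(4917 - 68*(-64))) = 42625051/(18120*(4917 + 4352)) = (42625051/18120)/9269 = (42625051/18120)*(1/9269) = 42625051/167954280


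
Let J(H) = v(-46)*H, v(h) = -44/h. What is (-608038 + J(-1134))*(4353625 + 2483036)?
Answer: -95780403684342/23 ≈ -4.1644e+12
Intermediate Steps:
J(H) = 22*H/23 (J(H) = (-44/(-46))*H = (-44*(-1/46))*H = 22*H/23)
(-608038 + J(-1134))*(4353625 + 2483036) = (-608038 + (22/23)*(-1134))*(4353625 + 2483036) = (-608038 - 24948/23)*6836661 = -14009822/23*6836661 = -95780403684342/23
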